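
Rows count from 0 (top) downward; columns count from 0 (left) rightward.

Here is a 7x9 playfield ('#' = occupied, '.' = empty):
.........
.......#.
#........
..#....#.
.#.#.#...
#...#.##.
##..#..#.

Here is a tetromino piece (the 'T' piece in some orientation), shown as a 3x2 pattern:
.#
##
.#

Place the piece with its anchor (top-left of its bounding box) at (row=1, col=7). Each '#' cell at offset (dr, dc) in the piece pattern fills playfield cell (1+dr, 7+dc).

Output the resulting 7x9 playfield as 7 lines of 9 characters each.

Answer: .........
.......##
#......##
..#....##
.#.#.#...
#...#.##.
##..#..#.

Derivation:
Fill (1+0,7+1) = (1,8)
Fill (1+1,7+0) = (2,7)
Fill (1+1,7+1) = (2,8)
Fill (1+2,7+1) = (3,8)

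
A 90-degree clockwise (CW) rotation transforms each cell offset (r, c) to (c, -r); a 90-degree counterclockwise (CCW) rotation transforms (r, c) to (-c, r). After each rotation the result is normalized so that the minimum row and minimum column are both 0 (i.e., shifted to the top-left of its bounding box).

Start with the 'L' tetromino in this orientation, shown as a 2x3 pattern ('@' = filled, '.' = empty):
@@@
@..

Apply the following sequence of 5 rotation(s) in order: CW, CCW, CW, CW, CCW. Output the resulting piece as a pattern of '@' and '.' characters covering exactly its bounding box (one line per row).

Answer: @@
.@
.@

Derivation:
Start:
@@@
@..
After rotation 1 (CW):
@@
.@
.@
After rotation 2 (CCW):
@@@
@..
After rotation 3 (CW):
@@
.@
.@
After rotation 4 (CW):
..@
@@@
After rotation 5 (CCW):
@@
.@
.@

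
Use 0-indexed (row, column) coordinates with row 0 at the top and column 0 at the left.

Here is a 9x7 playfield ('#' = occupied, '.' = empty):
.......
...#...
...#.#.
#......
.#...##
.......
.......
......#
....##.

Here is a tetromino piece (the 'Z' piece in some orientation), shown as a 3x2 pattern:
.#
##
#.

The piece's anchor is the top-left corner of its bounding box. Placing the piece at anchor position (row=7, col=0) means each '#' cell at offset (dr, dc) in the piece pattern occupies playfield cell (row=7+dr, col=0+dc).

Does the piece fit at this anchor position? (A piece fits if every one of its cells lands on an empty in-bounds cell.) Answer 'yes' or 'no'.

Check each piece cell at anchor (7, 0):
  offset (0,1) -> (7,1): empty -> OK
  offset (1,0) -> (8,0): empty -> OK
  offset (1,1) -> (8,1): empty -> OK
  offset (2,0) -> (9,0): out of bounds -> FAIL
All cells valid: no

Answer: no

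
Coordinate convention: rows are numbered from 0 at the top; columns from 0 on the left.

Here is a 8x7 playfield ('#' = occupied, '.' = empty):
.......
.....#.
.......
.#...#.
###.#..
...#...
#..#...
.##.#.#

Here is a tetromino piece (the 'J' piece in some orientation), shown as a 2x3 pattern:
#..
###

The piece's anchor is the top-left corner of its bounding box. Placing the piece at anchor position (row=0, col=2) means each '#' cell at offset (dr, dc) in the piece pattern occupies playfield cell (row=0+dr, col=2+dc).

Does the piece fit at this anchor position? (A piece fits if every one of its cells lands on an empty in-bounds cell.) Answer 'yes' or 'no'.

Answer: yes

Derivation:
Check each piece cell at anchor (0, 2):
  offset (0,0) -> (0,2): empty -> OK
  offset (1,0) -> (1,2): empty -> OK
  offset (1,1) -> (1,3): empty -> OK
  offset (1,2) -> (1,4): empty -> OK
All cells valid: yes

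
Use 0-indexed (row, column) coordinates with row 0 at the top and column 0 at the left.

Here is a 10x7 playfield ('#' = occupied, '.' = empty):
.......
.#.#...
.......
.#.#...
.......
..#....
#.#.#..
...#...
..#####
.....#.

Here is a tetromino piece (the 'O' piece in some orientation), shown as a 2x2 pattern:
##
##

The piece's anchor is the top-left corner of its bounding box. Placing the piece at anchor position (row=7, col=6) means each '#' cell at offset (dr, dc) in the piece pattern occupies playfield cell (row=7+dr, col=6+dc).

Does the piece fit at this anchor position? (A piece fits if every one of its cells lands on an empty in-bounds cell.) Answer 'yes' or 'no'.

Check each piece cell at anchor (7, 6):
  offset (0,0) -> (7,6): empty -> OK
  offset (0,1) -> (7,7): out of bounds -> FAIL
  offset (1,0) -> (8,6): occupied ('#') -> FAIL
  offset (1,1) -> (8,7): out of bounds -> FAIL
All cells valid: no

Answer: no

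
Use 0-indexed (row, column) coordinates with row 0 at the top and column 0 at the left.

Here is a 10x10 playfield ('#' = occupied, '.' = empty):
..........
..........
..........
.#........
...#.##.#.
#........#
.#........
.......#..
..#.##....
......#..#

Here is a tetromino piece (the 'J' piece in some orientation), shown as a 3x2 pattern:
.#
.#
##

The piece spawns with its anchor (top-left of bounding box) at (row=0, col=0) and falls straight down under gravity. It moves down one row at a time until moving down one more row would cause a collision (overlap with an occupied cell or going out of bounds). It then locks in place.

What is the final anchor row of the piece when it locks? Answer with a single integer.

Answer: 0

Derivation:
Spawn at (row=0, col=0). Try each row:
  row 0: fits
  row 1: blocked -> lock at row 0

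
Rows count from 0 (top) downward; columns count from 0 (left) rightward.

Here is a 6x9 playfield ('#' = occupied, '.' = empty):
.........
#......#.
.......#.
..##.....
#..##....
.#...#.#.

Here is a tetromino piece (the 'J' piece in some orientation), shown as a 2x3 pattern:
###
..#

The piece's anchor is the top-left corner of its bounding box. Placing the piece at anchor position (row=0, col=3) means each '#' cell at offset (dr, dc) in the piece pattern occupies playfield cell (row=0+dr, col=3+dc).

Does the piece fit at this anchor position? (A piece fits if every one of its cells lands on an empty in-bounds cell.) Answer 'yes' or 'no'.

Check each piece cell at anchor (0, 3):
  offset (0,0) -> (0,3): empty -> OK
  offset (0,1) -> (0,4): empty -> OK
  offset (0,2) -> (0,5): empty -> OK
  offset (1,2) -> (1,5): empty -> OK
All cells valid: yes

Answer: yes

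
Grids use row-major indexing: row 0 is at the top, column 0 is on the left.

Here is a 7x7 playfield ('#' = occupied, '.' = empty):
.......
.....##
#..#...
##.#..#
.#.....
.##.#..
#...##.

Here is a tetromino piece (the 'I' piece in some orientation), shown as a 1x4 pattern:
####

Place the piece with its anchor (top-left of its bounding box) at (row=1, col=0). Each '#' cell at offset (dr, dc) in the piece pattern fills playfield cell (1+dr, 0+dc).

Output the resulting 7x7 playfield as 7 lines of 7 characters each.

Fill (1+0,0+0) = (1,0)
Fill (1+0,0+1) = (1,1)
Fill (1+0,0+2) = (1,2)
Fill (1+0,0+3) = (1,3)

Answer: .......
####.##
#..#...
##.#..#
.#.....
.##.#..
#...##.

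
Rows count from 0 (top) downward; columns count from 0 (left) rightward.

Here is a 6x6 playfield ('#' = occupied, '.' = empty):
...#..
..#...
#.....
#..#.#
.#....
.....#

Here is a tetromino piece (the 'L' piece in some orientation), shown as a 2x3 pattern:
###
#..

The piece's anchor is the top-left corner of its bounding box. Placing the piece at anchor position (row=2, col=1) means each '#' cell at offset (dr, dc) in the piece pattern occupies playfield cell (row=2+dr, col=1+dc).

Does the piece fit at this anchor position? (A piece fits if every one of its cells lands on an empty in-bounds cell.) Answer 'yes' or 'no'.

Check each piece cell at anchor (2, 1):
  offset (0,0) -> (2,1): empty -> OK
  offset (0,1) -> (2,2): empty -> OK
  offset (0,2) -> (2,3): empty -> OK
  offset (1,0) -> (3,1): empty -> OK
All cells valid: yes

Answer: yes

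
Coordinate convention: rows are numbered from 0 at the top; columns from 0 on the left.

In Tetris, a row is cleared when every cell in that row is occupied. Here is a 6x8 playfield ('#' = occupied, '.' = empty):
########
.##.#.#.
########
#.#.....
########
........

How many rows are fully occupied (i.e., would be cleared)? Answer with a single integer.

Check each row:
  row 0: 0 empty cells -> FULL (clear)
  row 1: 4 empty cells -> not full
  row 2: 0 empty cells -> FULL (clear)
  row 3: 6 empty cells -> not full
  row 4: 0 empty cells -> FULL (clear)
  row 5: 8 empty cells -> not full
Total rows cleared: 3

Answer: 3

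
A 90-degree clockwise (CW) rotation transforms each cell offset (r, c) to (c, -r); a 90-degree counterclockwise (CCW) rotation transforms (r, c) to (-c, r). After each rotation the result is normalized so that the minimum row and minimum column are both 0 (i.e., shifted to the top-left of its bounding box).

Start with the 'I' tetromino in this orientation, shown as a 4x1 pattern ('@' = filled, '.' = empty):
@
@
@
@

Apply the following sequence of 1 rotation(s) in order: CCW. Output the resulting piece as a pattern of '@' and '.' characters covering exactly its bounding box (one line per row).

Answer: @@@@

Derivation:
Start:
@
@
@
@
After rotation 1 (CCW):
@@@@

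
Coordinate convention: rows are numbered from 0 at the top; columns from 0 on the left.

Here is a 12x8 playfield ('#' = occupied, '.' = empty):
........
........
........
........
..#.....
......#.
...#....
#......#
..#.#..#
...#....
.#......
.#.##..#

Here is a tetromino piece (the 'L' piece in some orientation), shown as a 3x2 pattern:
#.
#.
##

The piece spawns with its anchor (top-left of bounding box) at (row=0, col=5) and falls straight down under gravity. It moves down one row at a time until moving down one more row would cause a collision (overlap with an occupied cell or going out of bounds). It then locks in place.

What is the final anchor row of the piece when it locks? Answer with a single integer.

Spawn at (row=0, col=5). Try each row:
  row 0: fits
  row 1: fits
  row 2: fits
  row 3: blocked -> lock at row 2

Answer: 2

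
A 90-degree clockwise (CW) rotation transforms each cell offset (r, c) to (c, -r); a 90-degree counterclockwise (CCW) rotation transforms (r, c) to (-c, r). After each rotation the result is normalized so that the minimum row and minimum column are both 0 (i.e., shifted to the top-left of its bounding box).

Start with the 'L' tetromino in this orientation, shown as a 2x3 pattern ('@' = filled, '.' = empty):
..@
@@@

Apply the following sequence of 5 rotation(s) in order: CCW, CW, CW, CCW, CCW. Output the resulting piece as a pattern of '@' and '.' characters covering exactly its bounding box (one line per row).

Answer: @@
.@
.@

Derivation:
Start:
..@
@@@
After rotation 1 (CCW):
@@
.@
.@
After rotation 2 (CW):
..@
@@@
After rotation 3 (CW):
@.
@.
@@
After rotation 4 (CCW):
..@
@@@
After rotation 5 (CCW):
@@
.@
.@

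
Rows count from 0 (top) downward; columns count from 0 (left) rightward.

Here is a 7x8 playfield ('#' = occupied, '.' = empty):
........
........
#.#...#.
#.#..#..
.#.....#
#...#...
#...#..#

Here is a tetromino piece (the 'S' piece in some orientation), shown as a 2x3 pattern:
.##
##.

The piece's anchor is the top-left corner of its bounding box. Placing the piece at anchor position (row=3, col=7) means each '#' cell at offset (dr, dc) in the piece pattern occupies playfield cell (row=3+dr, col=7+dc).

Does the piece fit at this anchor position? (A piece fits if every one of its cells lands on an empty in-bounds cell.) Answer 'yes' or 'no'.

Answer: no

Derivation:
Check each piece cell at anchor (3, 7):
  offset (0,1) -> (3,8): out of bounds -> FAIL
  offset (0,2) -> (3,9): out of bounds -> FAIL
  offset (1,0) -> (4,7): occupied ('#') -> FAIL
  offset (1,1) -> (4,8): out of bounds -> FAIL
All cells valid: no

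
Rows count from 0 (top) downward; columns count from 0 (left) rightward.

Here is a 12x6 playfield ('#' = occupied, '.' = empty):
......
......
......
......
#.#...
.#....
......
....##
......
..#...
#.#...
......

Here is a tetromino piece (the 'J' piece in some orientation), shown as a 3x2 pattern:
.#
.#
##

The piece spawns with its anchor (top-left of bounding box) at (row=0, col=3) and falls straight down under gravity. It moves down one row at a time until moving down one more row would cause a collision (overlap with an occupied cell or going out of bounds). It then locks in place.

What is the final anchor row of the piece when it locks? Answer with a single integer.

Answer: 4

Derivation:
Spawn at (row=0, col=3). Try each row:
  row 0: fits
  row 1: fits
  row 2: fits
  row 3: fits
  row 4: fits
  row 5: blocked -> lock at row 4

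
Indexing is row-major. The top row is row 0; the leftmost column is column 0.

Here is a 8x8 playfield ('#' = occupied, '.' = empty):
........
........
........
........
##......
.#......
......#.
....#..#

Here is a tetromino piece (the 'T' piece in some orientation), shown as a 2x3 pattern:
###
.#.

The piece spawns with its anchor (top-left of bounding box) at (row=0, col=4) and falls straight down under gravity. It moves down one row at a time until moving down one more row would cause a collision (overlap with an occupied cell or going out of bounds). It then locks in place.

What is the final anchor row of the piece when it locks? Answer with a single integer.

Spawn at (row=0, col=4). Try each row:
  row 0: fits
  row 1: fits
  row 2: fits
  row 3: fits
  row 4: fits
  row 5: fits
  row 6: blocked -> lock at row 5

Answer: 5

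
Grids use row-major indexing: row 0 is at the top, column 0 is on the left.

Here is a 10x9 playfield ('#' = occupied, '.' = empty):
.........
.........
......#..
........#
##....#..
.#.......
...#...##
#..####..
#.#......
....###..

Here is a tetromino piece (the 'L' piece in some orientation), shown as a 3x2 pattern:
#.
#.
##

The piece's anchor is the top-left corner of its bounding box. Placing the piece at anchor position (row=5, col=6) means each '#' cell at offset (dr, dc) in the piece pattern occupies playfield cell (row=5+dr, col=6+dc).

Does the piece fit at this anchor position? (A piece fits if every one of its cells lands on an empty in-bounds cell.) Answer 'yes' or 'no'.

Answer: no

Derivation:
Check each piece cell at anchor (5, 6):
  offset (0,0) -> (5,6): empty -> OK
  offset (1,0) -> (6,6): empty -> OK
  offset (2,0) -> (7,6): occupied ('#') -> FAIL
  offset (2,1) -> (7,7): empty -> OK
All cells valid: no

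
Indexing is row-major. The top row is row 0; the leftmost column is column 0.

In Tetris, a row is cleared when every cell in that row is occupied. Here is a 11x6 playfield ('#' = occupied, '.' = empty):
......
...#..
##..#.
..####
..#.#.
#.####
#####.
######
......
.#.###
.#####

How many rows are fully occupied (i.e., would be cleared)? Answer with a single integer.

Answer: 1

Derivation:
Check each row:
  row 0: 6 empty cells -> not full
  row 1: 5 empty cells -> not full
  row 2: 3 empty cells -> not full
  row 3: 2 empty cells -> not full
  row 4: 4 empty cells -> not full
  row 5: 1 empty cell -> not full
  row 6: 1 empty cell -> not full
  row 7: 0 empty cells -> FULL (clear)
  row 8: 6 empty cells -> not full
  row 9: 2 empty cells -> not full
  row 10: 1 empty cell -> not full
Total rows cleared: 1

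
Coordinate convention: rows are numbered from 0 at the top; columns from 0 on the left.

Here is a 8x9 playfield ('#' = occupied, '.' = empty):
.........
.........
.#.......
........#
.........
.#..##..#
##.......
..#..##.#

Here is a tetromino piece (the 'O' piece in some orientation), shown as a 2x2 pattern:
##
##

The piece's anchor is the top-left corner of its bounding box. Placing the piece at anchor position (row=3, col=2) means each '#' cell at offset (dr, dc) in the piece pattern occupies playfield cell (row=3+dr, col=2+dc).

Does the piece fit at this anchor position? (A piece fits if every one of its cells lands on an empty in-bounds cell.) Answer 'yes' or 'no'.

Answer: yes

Derivation:
Check each piece cell at anchor (3, 2):
  offset (0,0) -> (3,2): empty -> OK
  offset (0,1) -> (3,3): empty -> OK
  offset (1,0) -> (4,2): empty -> OK
  offset (1,1) -> (4,3): empty -> OK
All cells valid: yes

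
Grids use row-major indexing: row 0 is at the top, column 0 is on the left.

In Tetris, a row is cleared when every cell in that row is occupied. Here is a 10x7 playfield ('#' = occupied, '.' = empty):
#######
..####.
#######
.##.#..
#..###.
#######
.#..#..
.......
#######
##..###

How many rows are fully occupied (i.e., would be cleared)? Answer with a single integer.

Answer: 4

Derivation:
Check each row:
  row 0: 0 empty cells -> FULL (clear)
  row 1: 3 empty cells -> not full
  row 2: 0 empty cells -> FULL (clear)
  row 3: 4 empty cells -> not full
  row 4: 3 empty cells -> not full
  row 5: 0 empty cells -> FULL (clear)
  row 6: 5 empty cells -> not full
  row 7: 7 empty cells -> not full
  row 8: 0 empty cells -> FULL (clear)
  row 9: 2 empty cells -> not full
Total rows cleared: 4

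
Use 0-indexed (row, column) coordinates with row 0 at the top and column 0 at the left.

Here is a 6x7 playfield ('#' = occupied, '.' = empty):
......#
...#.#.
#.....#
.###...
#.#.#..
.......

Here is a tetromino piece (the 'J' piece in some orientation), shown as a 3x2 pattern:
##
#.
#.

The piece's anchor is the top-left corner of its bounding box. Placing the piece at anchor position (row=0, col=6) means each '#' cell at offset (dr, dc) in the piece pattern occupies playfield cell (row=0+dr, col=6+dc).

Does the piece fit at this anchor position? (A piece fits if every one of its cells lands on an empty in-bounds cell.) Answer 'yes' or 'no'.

Answer: no

Derivation:
Check each piece cell at anchor (0, 6):
  offset (0,0) -> (0,6): occupied ('#') -> FAIL
  offset (0,1) -> (0,7): out of bounds -> FAIL
  offset (1,0) -> (1,6): empty -> OK
  offset (2,0) -> (2,6): occupied ('#') -> FAIL
All cells valid: no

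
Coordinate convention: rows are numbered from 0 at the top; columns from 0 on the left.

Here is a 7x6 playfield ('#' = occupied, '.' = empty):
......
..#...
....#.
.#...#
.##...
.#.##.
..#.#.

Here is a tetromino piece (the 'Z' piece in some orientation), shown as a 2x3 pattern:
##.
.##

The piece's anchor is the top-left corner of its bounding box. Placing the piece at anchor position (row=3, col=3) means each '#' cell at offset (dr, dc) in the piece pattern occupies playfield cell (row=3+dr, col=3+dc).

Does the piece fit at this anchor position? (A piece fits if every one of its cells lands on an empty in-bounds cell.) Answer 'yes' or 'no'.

Answer: yes

Derivation:
Check each piece cell at anchor (3, 3):
  offset (0,0) -> (3,3): empty -> OK
  offset (0,1) -> (3,4): empty -> OK
  offset (1,1) -> (4,4): empty -> OK
  offset (1,2) -> (4,5): empty -> OK
All cells valid: yes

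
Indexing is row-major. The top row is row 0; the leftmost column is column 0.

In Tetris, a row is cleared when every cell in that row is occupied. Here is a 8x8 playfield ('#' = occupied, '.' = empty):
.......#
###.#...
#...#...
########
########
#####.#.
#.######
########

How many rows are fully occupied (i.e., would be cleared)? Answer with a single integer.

Answer: 3

Derivation:
Check each row:
  row 0: 7 empty cells -> not full
  row 1: 4 empty cells -> not full
  row 2: 6 empty cells -> not full
  row 3: 0 empty cells -> FULL (clear)
  row 4: 0 empty cells -> FULL (clear)
  row 5: 2 empty cells -> not full
  row 6: 1 empty cell -> not full
  row 7: 0 empty cells -> FULL (clear)
Total rows cleared: 3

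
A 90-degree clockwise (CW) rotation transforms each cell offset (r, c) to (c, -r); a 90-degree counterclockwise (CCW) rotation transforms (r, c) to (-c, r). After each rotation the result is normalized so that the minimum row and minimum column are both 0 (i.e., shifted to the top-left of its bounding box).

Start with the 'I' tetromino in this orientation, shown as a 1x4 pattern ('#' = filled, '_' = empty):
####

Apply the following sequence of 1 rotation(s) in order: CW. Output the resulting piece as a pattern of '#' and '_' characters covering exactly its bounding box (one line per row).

Start:
####
After rotation 1 (CW):
#
#
#
#

Answer: #
#
#
#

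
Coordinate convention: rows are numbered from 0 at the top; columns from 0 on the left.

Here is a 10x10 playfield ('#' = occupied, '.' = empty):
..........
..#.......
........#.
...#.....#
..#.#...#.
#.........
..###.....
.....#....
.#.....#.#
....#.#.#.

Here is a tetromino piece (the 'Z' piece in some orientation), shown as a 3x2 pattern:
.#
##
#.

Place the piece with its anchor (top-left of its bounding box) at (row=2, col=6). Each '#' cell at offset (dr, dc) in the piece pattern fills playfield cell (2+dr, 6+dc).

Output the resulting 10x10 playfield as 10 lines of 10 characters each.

Answer: ..........
..#.......
.......##.
...#..##.#
..#.#.#.#.
#.........
..###.....
.....#....
.#.....#.#
....#.#.#.

Derivation:
Fill (2+0,6+1) = (2,7)
Fill (2+1,6+0) = (3,6)
Fill (2+1,6+1) = (3,7)
Fill (2+2,6+0) = (4,6)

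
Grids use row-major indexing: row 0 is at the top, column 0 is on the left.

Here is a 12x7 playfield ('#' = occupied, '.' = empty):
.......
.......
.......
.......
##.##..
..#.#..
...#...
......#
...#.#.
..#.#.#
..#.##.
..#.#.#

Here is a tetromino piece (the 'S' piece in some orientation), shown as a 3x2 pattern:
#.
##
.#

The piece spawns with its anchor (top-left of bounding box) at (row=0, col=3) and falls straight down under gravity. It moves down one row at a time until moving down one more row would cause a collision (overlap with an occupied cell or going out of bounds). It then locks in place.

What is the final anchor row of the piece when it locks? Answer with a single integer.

Answer: 1

Derivation:
Spawn at (row=0, col=3). Try each row:
  row 0: fits
  row 1: fits
  row 2: blocked -> lock at row 1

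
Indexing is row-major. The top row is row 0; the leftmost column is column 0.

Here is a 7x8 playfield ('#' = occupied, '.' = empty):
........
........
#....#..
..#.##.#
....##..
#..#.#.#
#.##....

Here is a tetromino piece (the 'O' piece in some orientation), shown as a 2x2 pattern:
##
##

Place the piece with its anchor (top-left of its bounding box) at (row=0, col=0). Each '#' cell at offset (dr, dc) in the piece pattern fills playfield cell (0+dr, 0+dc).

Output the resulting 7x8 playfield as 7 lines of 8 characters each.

Answer: ##......
##......
#....#..
..#.##.#
....##..
#..#.#.#
#.##....

Derivation:
Fill (0+0,0+0) = (0,0)
Fill (0+0,0+1) = (0,1)
Fill (0+1,0+0) = (1,0)
Fill (0+1,0+1) = (1,1)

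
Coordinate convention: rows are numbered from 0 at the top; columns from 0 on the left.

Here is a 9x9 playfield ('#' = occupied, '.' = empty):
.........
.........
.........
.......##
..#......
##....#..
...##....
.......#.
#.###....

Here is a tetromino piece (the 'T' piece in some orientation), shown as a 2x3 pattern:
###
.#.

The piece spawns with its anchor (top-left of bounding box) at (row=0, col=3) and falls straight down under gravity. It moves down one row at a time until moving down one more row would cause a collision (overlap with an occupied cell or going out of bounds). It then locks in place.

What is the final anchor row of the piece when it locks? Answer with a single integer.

Spawn at (row=0, col=3). Try each row:
  row 0: fits
  row 1: fits
  row 2: fits
  row 3: fits
  row 4: fits
  row 5: blocked -> lock at row 4

Answer: 4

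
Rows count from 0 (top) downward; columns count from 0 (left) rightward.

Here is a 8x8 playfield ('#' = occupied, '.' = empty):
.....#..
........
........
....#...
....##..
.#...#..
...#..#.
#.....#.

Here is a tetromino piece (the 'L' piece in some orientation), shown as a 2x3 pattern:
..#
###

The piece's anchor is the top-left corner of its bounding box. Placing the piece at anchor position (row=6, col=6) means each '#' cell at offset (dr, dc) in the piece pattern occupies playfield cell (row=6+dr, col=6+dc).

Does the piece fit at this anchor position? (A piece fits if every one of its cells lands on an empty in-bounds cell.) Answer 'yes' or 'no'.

Answer: no

Derivation:
Check each piece cell at anchor (6, 6):
  offset (0,2) -> (6,8): out of bounds -> FAIL
  offset (1,0) -> (7,6): occupied ('#') -> FAIL
  offset (1,1) -> (7,7): empty -> OK
  offset (1,2) -> (7,8): out of bounds -> FAIL
All cells valid: no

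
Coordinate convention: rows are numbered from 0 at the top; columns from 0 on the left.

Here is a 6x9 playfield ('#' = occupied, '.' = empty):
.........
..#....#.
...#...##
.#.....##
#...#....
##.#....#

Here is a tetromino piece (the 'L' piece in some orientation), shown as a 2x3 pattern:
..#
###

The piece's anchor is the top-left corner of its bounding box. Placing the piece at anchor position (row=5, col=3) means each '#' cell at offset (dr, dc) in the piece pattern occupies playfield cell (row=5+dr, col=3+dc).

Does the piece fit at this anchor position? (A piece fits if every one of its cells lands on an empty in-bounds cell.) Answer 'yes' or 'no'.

Check each piece cell at anchor (5, 3):
  offset (0,2) -> (5,5): empty -> OK
  offset (1,0) -> (6,3): out of bounds -> FAIL
  offset (1,1) -> (6,4): out of bounds -> FAIL
  offset (1,2) -> (6,5): out of bounds -> FAIL
All cells valid: no

Answer: no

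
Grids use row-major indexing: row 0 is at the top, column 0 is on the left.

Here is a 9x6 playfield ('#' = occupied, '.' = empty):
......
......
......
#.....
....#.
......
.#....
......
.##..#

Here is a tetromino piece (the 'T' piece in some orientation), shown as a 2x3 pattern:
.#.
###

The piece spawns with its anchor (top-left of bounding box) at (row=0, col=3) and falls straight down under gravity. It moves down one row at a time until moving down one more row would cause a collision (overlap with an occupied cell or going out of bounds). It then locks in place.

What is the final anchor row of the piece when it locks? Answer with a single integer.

Spawn at (row=0, col=3). Try each row:
  row 0: fits
  row 1: fits
  row 2: fits
  row 3: blocked -> lock at row 2

Answer: 2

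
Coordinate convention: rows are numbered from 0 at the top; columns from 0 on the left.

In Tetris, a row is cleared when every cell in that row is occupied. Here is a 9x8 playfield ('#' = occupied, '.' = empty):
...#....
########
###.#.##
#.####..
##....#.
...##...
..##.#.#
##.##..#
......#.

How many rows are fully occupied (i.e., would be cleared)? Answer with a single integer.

Answer: 1

Derivation:
Check each row:
  row 0: 7 empty cells -> not full
  row 1: 0 empty cells -> FULL (clear)
  row 2: 2 empty cells -> not full
  row 3: 3 empty cells -> not full
  row 4: 5 empty cells -> not full
  row 5: 6 empty cells -> not full
  row 6: 4 empty cells -> not full
  row 7: 3 empty cells -> not full
  row 8: 7 empty cells -> not full
Total rows cleared: 1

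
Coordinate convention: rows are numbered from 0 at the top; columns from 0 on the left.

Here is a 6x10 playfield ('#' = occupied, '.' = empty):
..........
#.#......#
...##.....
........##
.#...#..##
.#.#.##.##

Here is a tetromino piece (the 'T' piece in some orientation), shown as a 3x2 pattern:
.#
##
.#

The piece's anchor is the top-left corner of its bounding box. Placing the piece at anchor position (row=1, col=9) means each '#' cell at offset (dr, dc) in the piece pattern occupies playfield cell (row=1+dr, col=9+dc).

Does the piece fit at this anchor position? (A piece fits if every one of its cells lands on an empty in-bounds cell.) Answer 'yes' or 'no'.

Answer: no

Derivation:
Check each piece cell at anchor (1, 9):
  offset (0,1) -> (1,10): out of bounds -> FAIL
  offset (1,0) -> (2,9): empty -> OK
  offset (1,1) -> (2,10): out of bounds -> FAIL
  offset (2,1) -> (3,10): out of bounds -> FAIL
All cells valid: no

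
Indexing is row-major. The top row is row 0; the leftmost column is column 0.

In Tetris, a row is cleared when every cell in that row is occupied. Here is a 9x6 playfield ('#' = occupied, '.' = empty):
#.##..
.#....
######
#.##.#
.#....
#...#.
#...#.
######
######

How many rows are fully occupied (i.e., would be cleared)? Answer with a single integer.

Check each row:
  row 0: 3 empty cells -> not full
  row 1: 5 empty cells -> not full
  row 2: 0 empty cells -> FULL (clear)
  row 3: 2 empty cells -> not full
  row 4: 5 empty cells -> not full
  row 5: 4 empty cells -> not full
  row 6: 4 empty cells -> not full
  row 7: 0 empty cells -> FULL (clear)
  row 8: 0 empty cells -> FULL (clear)
Total rows cleared: 3

Answer: 3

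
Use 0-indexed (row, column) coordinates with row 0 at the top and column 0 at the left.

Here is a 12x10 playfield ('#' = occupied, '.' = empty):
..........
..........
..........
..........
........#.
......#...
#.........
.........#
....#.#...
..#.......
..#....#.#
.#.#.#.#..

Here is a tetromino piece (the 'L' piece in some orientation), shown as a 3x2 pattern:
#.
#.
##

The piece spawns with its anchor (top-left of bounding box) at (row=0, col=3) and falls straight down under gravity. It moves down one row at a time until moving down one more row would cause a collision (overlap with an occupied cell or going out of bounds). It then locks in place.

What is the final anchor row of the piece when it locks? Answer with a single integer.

Answer: 5

Derivation:
Spawn at (row=0, col=3). Try each row:
  row 0: fits
  row 1: fits
  row 2: fits
  row 3: fits
  row 4: fits
  row 5: fits
  row 6: blocked -> lock at row 5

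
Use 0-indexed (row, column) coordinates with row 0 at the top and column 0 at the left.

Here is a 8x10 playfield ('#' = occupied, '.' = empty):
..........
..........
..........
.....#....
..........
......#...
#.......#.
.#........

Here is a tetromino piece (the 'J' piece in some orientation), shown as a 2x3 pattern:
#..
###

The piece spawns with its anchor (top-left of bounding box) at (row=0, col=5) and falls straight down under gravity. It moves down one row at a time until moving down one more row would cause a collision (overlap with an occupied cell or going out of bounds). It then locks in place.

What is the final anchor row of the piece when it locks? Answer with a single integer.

Spawn at (row=0, col=5). Try each row:
  row 0: fits
  row 1: fits
  row 2: blocked -> lock at row 1

Answer: 1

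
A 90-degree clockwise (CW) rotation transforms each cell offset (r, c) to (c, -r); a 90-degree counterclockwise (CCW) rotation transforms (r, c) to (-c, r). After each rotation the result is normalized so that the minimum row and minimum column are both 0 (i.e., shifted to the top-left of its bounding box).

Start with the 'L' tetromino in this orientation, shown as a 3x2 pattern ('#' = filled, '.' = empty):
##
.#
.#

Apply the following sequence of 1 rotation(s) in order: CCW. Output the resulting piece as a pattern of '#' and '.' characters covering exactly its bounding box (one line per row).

Start:
##
.#
.#
After rotation 1 (CCW):
###
#..

Answer: ###
#..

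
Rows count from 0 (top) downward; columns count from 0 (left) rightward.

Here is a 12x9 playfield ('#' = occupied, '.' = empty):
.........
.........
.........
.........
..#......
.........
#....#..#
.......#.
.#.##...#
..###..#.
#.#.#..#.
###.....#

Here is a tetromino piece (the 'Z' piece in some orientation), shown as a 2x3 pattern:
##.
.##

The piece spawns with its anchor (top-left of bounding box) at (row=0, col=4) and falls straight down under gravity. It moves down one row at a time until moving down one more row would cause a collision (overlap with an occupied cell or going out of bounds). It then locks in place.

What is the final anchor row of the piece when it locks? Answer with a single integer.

Spawn at (row=0, col=4). Try each row:
  row 0: fits
  row 1: fits
  row 2: fits
  row 3: fits
  row 4: fits
  row 5: blocked -> lock at row 4

Answer: 4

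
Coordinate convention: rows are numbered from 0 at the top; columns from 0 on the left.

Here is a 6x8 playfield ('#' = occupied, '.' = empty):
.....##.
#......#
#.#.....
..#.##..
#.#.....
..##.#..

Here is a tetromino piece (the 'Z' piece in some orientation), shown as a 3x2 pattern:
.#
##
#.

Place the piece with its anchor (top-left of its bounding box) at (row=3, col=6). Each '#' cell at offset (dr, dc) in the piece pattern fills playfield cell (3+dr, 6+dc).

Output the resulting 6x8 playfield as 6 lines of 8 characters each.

Answer: .....##.
#......#
#.#.....
..#.##.#
#.#...##
..##.##.

Derivation:
Fill (3+0,6+1) = (3,7)
Fill (3+1,6+0) = (4,6)
Fill (3+1,6+1) = (4,7)
Fill (3+2,6+0) = (5,6)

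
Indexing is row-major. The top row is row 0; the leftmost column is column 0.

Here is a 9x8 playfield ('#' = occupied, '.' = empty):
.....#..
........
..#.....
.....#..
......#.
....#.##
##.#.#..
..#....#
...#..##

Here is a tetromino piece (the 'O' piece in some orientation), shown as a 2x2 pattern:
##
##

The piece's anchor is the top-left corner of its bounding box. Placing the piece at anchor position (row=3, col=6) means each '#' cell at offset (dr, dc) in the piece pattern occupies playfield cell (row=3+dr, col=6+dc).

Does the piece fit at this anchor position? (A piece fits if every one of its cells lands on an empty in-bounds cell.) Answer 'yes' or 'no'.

Check each piece cell at anchor (3, 6):
  offset (0,0) -> (3,6): empty -> OK
  offset (0,1) -> (3,7): empty -> OK
  offset (1,0) -> (4,6): occupied ('#') -> FAIL
  offset (1,1) -> (4,7): empty -> OK
All cells valid: no

Answer: no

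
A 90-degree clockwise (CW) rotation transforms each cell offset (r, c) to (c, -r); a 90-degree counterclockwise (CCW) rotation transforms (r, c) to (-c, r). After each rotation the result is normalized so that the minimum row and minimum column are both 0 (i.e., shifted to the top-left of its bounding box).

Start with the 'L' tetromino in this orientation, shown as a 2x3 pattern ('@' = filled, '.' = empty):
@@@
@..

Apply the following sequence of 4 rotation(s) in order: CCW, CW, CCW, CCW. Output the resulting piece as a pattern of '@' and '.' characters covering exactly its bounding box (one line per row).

Start:
@@@
@..
After rotation 1 (CCW):
@.
@.
@@
After rotation 2 (CW):
@@@
@..
After rotation 3 (CCW):
@.
@.
@@
After rotation 4 (CCW):
..@
@@@

Answer: ..@
@@@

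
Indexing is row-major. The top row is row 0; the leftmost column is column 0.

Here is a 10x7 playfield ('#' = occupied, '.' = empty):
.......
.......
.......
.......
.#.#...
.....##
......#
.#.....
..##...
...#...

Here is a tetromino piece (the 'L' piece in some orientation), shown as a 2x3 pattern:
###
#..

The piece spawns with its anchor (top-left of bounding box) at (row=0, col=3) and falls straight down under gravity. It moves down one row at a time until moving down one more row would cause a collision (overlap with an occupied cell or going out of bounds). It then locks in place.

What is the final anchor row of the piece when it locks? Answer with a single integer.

Spawn at (row=0, col=3). Try each row:
  row 0: fits
  row 1: fits
  row 2: fits
  row 3: blocked -> lock at row 2

Answer: 2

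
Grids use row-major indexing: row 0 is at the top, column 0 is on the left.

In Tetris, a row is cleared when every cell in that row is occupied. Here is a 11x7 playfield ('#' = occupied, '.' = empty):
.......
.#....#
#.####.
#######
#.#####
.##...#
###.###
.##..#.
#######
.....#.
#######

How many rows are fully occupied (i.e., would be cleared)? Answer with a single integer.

Answer: 3

Derivation:
Check each row:
  row 0: 7 empty cells -> not full
  row 1: 5 empty cells -> not full
  row 2: 2 empty cells -> not full
  row 3: 0 empty cells -> FULL (clear)
  row 4: 1 empty cell -> not full
  row 5: 4 empty cells -> not full
  row 6: 1 empty cell -> not full
  row 7: 4 empty cells -> not full
  row 8: 0 empty cells -> FULL (clear)
  row 9: 6 empty cells -> not full
  row 10: 0 empty cells -> FULL (clear)
Total rows cleared: 3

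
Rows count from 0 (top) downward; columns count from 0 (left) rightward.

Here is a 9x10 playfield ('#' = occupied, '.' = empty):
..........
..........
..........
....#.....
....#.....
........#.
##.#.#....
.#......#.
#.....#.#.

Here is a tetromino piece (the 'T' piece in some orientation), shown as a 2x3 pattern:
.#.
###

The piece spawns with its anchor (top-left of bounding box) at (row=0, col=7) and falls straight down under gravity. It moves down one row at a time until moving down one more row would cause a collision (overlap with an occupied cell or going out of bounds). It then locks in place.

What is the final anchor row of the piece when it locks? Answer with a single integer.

Answer: 3

Derivation:
Spawn at (row=0, col=7). Try each row:
  row 0: fits
  row 1: fits
  row 2: fits
  row 3: fits
  row 4: blocked -> lock at row 3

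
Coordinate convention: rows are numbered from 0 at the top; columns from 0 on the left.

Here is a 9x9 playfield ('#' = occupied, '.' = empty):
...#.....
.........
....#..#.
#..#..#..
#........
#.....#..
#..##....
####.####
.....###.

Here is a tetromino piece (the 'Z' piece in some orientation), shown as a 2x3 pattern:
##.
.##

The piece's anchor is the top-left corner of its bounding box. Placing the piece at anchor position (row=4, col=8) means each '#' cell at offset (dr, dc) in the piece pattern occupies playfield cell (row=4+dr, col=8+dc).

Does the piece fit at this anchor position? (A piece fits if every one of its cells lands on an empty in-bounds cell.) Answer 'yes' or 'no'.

Answer: no

Derivation:
Check each piece cell at anchor (4, 8):
  offset (0,0) -> (4,8): empty -> OK
  offset (0,1) -> (4,9): out of bounds -> FAIL
  offset (1,1) -> (5,9): out of bounds -> FAIL
  offset (1,2) -> (5,10): out of bounds -> FAIL
All cells valid: no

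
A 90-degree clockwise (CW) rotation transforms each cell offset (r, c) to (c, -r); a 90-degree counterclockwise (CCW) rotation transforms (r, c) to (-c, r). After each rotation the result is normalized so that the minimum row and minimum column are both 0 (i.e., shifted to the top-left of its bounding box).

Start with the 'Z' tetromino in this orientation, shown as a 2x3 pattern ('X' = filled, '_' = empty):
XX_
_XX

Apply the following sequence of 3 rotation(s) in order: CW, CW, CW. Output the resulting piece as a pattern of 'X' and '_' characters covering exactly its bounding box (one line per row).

Start:
XX_
_XX
After rotation 1 (CW):
_X
XX
X_
After rotation 2 (CW):
XX_
_XX
After rotation 3 (CW):
_X
XX
X_

Answer: _X
XX
X_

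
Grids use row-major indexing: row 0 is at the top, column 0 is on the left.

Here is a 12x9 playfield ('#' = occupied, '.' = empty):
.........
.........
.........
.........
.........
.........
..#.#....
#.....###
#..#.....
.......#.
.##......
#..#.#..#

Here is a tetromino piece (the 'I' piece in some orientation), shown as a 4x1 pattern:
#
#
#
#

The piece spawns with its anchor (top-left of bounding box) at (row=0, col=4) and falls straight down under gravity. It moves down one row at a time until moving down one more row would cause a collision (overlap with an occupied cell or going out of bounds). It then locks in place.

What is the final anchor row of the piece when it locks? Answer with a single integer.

Answer: 2

Derivation:
Spawn at (row=0, col=4). Try each row:
  row 0: fits
  row 1: fits
  row 2: fits
  row 3: blocked -> lock at row 2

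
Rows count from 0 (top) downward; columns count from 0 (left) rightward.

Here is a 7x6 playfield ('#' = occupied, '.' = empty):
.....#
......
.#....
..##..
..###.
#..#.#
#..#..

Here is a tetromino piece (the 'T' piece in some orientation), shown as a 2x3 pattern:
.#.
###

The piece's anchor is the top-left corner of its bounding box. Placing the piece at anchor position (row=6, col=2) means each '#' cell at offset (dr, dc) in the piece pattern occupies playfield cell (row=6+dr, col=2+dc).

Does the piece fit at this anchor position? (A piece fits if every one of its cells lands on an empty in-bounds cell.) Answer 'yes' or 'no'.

Check each piece cell at anchor (6, 2):
  offset (0,1) -> (6,3): occupied ('#') -> FAIL
  offset (1,0) -> (7,2): out of bounds -> FAIL
  offset (1,1) -> (7,3): out of bounds -> FAIL
  offset (1,2) -> (7,4): out of bounds -> FAIL
All cells valid: no

Answer: no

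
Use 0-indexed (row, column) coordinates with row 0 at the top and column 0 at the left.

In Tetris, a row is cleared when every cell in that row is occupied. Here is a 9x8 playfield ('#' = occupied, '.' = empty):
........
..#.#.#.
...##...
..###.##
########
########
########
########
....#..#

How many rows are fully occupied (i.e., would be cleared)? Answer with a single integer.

Answer: 4

Derivation:
Check each row:
  row 0: 8 empty cells -> not full
  row 1: 5 empty cells -> not full
  row 2: 6 empty cells -> not full
  row 3: 3 empty cells -> not full
  row 4: 0 empty cells -> FULL (clear)
  row 5: 0 empty cells -> FULL (clear)
  row 6: 0 empty cells -> FULL (clear)
  row 7: 0 empty cells -> FULL (clear)
  row 8: 6 empty cells -> not full
Total rows cleared: 4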